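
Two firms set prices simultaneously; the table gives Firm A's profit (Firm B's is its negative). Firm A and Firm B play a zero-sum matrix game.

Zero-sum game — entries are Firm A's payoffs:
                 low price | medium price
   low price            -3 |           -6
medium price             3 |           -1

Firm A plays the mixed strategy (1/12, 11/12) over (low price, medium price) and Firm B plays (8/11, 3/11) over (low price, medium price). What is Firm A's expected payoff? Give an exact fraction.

63/44

Against (8/11, 3/11), each row's expected payoff is low price: -42/11; medium price: 21/11.
Taking the (1/12, 11/12)-weighted average: (1/12)·(-42/11) + (11/12)·(21/11) = 63/44.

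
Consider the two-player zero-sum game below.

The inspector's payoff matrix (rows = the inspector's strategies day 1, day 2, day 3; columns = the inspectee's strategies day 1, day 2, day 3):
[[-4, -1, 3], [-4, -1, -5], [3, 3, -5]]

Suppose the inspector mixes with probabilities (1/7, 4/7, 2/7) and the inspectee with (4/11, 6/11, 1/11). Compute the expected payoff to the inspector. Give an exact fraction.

-1

Against (4/11, 6/11, 1/11), each row's expected payoff is day 1: -19/11; day 2: -27/11; day 3: 25/11.
Taking the (1/7, 4/7, 2/7)-weighted average: (1/7)·(-19/11) + (4/7)·(-27/11) + (2/7)·(25/11) = -1.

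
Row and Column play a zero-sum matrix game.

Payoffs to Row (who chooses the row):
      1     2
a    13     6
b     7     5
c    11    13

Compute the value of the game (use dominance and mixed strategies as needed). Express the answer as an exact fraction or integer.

Row b is strictly dominated by row a, so Row never plays it.
The remaining 2×2 game on (a, c) × (1, 2) has no saddle point. Let Row play a with probability p; indifference gives 13p + 11(1−p) = 6p + 13(1−p), so p = 2/9.
Similarly Column's optimal q on 1 is 7/9, and the value is 13·(7/9) + (6)·(2/9) = 103/9.

103/9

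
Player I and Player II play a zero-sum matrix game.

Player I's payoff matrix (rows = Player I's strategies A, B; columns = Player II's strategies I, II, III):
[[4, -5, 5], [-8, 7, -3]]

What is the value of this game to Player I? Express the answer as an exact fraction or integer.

-1/2

Column III is strictly dominated by I for Player II (it gives Player I more in every row).
The remaining 2×2 game on (A, B) × (I, II) has no saddle point. Let Player I play A with probability p; indifference gives 4p − 8(1−p) = −5p + 7(1−p), so p = 5/8.
Similarly Player II's optimal q on I is 1/2, and the value is 4·(1/2) + (-5)·(1/2) = -1/2.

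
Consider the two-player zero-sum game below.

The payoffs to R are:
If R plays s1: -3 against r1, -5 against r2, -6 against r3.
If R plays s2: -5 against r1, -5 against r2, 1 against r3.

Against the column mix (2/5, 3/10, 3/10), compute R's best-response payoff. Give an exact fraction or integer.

-16/5

s1: (-3)·(2/5) + (-5)·(3/10) + (-6)·(3/10) = -9/2.
s2: (-5)·(2/5) + (-5)·(3/10) + (1)·(3/10) = -16/5.
The best pure response is s2 with expected payoff -16/5.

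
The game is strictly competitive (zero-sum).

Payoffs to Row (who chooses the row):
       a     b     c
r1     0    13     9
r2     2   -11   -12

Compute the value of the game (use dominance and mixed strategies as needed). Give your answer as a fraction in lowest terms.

18/23

Column b is strictly dominated by c for Column (it gives Row more in every row).
The remaining 2×2 game on (r1, r2) × (a, c) has no saddle point. Let Row play r1 with probability p; indifference gives 2(1−p) = 9p − 12(1−p), so p = 14/23.
Similarly Column's optimal q on a is 21/23, and the value is 0·(21/23) + (9)·(2/23) = 18/23.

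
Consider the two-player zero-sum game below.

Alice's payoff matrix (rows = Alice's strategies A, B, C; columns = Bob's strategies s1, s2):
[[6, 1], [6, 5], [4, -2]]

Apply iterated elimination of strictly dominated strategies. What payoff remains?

Row C is strictly dominated by row A (6>4, 1>-2); eliminate C.
Column s1 is strictly dominated by s2 for Bob (1<6, 5<6); eliminate s1.
Row A is strictly dominated by row B (5>1); eliminate A.
Only (B, s2) remains, with payoff 5.

5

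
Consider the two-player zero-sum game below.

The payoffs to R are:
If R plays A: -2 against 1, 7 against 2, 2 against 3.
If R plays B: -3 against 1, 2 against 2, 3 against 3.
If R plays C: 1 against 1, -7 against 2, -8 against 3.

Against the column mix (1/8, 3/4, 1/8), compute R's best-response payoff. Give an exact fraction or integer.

21/4

A: (-2)·(1/8) + (7)·(3/4) + (2)·(1/8) = 21/4.
B: (-3)·(1/8) + (2)·(3/4) + (3)·(1/8) = 3/2.
C: (1)·(1/8) + (-7)·(3/4) + (-8)·(1/8) = -49/8.
The best pure response is A with expected payoff 21/4.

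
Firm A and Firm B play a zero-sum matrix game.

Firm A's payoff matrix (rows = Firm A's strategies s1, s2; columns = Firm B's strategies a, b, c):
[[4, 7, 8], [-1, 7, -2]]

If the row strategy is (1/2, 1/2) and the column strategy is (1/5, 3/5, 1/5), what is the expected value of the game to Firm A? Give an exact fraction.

51/10

Against (1/5, 3/5, 1/5), each row's expected payoff is s1: 33/5; s2: 18/5.
Taking the (1/2, 1/2)-weighted average: (1/2)·(33/5) + (1/2)·(18/5) = 51/10.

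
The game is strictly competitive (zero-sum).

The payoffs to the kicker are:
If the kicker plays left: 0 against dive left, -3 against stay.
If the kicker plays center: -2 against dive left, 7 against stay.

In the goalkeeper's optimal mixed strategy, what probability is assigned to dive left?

Row minima are -3 and -2, so the kicker's maximin is -2; column maxima are 0 and 7, so the goalkeeper's minimax is 0. These differ, so the equilibrium is in mixed strategies.
Let the goalkeeper play dive left with probability q. The kicker is indifferent when −3(1−q) = −2q + 7(1−q), giving q = 5/6.

5/6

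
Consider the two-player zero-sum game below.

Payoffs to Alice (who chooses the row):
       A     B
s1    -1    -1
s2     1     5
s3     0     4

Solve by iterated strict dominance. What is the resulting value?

Row s1 is strictly dominated by row s2 (1>-1, 5>-1); eliminate s1.
Column B is strictly dominated by A for Bob (1<5, 0<4); eliminate B.
Row s3 is strictly dominated by row s2 (1>0); eliminate s3.
Only (s2, A) remains, with payoff 1.

1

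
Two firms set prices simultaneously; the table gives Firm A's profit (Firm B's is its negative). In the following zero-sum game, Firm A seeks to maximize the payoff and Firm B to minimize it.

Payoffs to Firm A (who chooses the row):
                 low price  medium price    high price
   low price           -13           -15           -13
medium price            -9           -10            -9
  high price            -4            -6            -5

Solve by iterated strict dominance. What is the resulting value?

Column high price is strictly dominated by medium price for Firm B (-15<-13, -10<-9, -6<-5); eliminate high price.
Row low price is strictly dominated by row medium price (-9>-13, -10>-15); eliminate low price.
Column low price is strictly dominated by medium price for Firm B (-10<-9, -6<-4); eliminate low price.
Row medium price is strictly dominated by row high price (-6>-10); eliminate medium price.
Only (high price, medium price) remains, with payoff -6.

-6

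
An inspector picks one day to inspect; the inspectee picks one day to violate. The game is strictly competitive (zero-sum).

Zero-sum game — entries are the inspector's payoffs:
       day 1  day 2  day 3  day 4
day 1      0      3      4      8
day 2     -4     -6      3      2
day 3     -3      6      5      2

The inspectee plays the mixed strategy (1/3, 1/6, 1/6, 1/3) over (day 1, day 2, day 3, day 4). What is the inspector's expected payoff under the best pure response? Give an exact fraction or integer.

day 1: (0)·(1/3) + (3)·(1/6) + (4)·(1/6) + (8)·(1/3) = 23/6.
day 2: (-4)·(1/3) + (-6)·(1/6) + (3)·(1/6) + (2)·(1/3) = -7/6.
day 3: (-3)·(1/3) + (6)·(1/6) + (5)·(1/6) + (2)·(1/3) = 3/2.
The best pure response is day 1 with expected payoff 23/6.

23/6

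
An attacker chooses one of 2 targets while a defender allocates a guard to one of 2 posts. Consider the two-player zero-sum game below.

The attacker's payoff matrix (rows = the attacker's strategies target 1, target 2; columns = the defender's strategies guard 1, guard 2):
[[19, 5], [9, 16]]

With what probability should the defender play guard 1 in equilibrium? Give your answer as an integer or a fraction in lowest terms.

11/21

Row minima are 5 and 9, so the attacker's maximin is 9; column maxima are 19 and 16, so the defender's minimax is 16. These differ, so the equilibrium is in mixed strategies.
Let the defender play guard 1 with probability q. The attacker is indifferent when 19q + 5(1−q) = 9q + 16(1−q), giving q = 11/21.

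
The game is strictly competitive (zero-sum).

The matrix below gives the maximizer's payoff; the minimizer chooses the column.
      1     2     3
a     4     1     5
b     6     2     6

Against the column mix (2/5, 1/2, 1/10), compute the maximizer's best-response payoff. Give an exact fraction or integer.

a: (4)·(2/5) + (1)·(1/2) + (5)·(1/10) = 13/5.
b: (6)·(2/5) + (2)·(1/2) + (6)·(1/10) = 4.
The best pure response is b with expected payoff 4.

4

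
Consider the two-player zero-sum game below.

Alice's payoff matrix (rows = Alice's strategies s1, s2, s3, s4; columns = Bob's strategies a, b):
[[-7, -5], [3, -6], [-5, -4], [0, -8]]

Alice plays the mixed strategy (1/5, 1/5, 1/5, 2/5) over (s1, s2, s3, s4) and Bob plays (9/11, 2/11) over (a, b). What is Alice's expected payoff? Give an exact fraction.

Against (9/11, 2/11), each row's expected payoff is s1: -73/11; s2: 15/11; s3: -53/11; s4: -16/11.
Taking the (1/5, 1/5, 1/5, 2/5)-weighted average: (1/5)·(-73/11) + (1/5)·(15/11) + (1/5)·(-53/11) + (2/5)·(-16/11) = -13/5.

-13/5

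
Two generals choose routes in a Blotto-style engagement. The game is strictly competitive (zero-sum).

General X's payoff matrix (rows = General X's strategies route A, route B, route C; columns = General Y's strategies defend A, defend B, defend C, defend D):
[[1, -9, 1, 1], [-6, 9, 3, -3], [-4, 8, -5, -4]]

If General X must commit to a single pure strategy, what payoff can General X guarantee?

The worst-case payoff for each row is route A: -9, route B: -6, route C: -5.
The best of these is -5.

-5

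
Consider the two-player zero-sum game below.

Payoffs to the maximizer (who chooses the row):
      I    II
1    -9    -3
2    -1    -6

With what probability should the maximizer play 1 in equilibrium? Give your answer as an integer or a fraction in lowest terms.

5/11

Row minima are -9 and -6, so the maximizer's maximin is -6; column maxima are -1 and -3, so the minimizer's minimax is -3. These differ, so the equilibrium is in mixed strategies.
Let the maximizer play 1 with probability p. The minimizer is indifferent when −9p − (1−p) = −3p − 6(1−p), giving p = 5/11.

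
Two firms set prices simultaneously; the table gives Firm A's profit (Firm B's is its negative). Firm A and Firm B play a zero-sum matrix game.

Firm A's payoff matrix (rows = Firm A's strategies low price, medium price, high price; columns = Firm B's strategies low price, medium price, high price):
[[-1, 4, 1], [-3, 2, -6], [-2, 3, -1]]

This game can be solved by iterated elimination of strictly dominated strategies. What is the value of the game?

Row medium price is strictly dominated by row low price (-1>-3, 4>2, 1>-6); eliminate medium price.
Row high price is strictly dominated by row low price (-1>-2, 4>3, 1>-1); eliminate high price.
Column medium price is strictly dominated by low price for Firm B (-1<4); eliminate medium price.
Column high price is strictly dominated by low price for Firm B (-1<1); eliminate high price.
Only (low price, low price) remains, with payoff -1.

-1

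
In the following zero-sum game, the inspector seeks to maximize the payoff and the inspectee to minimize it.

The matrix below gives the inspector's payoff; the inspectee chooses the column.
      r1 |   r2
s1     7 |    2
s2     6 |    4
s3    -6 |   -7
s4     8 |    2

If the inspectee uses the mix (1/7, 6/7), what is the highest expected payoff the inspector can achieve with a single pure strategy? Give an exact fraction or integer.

s1: (7)·(1/7) + (2)·(6/7) = 19/7.
s2: (6)·(1/7) + (4)·(6/7) = 30/7.
s3: (-6)·(1/7) + (-7)·(6/7) = -48/7.
s4: (8)·(1/7) + (2)·(6/7) = 20/7.
The best pure response is s2 with expected payoff 30/7.

30/7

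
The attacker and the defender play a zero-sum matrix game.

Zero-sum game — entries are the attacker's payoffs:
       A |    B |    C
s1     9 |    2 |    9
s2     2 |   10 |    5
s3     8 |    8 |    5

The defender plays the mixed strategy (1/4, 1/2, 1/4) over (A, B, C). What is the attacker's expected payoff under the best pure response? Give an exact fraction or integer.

s1: (9)·(1/4) + (2)·(1/2) + (9)·(1/4) = 11/2.
s2: (2)·(1/4) + (10)·(1/2) + (5)·(1/4) = 27/4.
s3: (8)·(1/4) + (8)·(1/2) + (5)·(1/4) = 29/4.
The best pure response is s3 with expected payoff 29/4.

29/4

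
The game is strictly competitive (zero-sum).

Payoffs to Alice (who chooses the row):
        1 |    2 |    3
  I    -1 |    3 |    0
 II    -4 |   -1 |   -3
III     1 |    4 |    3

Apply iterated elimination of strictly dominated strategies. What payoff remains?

Row II is strictly dominated by row I (-1>-4, 3>-1, 0>-3); eliminate II.
Column 2 is strictly dominated by 1 for Bob (-1<3, 1<4); eliminate 2.
Row I is strictly dominated by row III (1>-1, 3>0); eliminate I.
Column 3 is strictly dominated by 1 for Bob (1<3); eliminate 3.
Only (III, 1) remains, with payoff 1.

1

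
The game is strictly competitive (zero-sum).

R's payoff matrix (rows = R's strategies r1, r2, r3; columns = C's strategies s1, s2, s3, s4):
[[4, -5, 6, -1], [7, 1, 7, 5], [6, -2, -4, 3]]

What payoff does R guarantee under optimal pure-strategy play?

Row minima: -5, 1, -4 → R's maximin is 1.
Column maxima: 7, 1, 7, 5 → C's minimax is 1.
They coincide at (r2, s2), so the value is 1.

1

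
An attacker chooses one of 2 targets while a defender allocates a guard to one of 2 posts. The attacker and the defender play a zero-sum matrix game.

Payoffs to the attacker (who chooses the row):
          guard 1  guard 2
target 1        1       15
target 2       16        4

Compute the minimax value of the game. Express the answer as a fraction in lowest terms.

Row minima are 1 and 4, so the attacker's maximin is 4; column maxima are 16 and 15, so the defender's minimax is 15. These differ, so the equilibrium is in mixed strategies.
Let the attacker play target 1 with probability p. The defender is indifferent when p + 16(1−p) = 15p + 4(1−p), giving p = 6/13.
Let the defender play guard 1 with probability q. The attacker is indifferent when q + 15(1−q) = 16q + 4(1−q), giving q = 11/26.
The value is 1·(11/26) + (15)·(15/26) = 118/13.

118/13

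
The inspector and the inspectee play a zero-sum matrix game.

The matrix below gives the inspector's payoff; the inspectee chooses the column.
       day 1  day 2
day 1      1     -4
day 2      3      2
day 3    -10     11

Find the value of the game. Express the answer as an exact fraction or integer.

Row day 1 is strictly dominated by row day 2, so the inspector never plays it.
The remaining 2×2 game on (day 2, day 3) × (day 1, day 2) has no saddle point. Let the inspector play day 2 with probability p; indifference gives 3p − 10(1−p) = 2p + 11(1−p), so p = 21/22.
Similarly the inspectee's optimal q on day 1 is 9/22, and the value is 3·(9/22) + (2)·(13/22) = 53/22.

53/22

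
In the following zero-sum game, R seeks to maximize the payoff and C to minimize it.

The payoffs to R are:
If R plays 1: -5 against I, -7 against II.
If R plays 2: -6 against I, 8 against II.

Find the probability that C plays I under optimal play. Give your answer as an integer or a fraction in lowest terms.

15/16

Row minima are -7 and -6, so R's maximin is -6; column maxima are -5 and 8, so C's minimax is -5. These differ, so the equilibrium is in mixed strategies.
Let C play I with probability q. R is indifferent when −5q − 7(1−q) = −6q + 8(1−q), giving q = 15/16.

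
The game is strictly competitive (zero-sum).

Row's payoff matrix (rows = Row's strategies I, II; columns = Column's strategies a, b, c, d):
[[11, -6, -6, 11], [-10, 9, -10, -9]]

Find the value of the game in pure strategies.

Row minima: -6, -10 → Row's maximin is -6.
Column maxima: 11, 9, -6, 11 → Column's minimax is -6.
They coincide at (I, c), so the value is -6.

-6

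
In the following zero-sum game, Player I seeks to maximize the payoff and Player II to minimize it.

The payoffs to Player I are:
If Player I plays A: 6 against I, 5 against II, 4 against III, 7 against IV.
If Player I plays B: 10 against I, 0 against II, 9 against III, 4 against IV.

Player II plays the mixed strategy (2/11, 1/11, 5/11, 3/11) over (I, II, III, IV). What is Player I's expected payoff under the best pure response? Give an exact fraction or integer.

7

A: (6)·(2/11) + (5)·(1/11) + (4)·(5/11) + (7)·(3/11) = 58/11.
B: (10)·(2/11) + (0)·(1/11) + (9)·(5/11) + (4)·(3/11) = 7.
The best pure response is B with expected payoff 7.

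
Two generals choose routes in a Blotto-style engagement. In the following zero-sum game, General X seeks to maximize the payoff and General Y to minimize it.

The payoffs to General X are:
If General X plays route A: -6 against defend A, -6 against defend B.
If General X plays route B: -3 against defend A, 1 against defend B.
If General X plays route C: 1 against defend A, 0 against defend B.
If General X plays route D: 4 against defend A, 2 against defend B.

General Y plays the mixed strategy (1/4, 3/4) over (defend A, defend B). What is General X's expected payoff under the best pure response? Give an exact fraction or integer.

route A: (-6)·(1/4) + (-6)·(3/4) = -6.
route B: (-3)·(1/4) + (1)·(3/4) = 0.
route C: (1)·(1/4) + (0)·(3/4) = 1/4.
route D: (4)·(1/4) + (2)·(3/4) = 5/2.
The best pure response is route D with expected payoff 5/2.

5/2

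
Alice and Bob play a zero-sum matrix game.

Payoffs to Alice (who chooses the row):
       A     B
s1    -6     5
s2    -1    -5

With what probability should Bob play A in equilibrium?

Row minima are -6 and -5, so Alice's maximin is -5; column maxima are -1 and 5, so Bob's minimax is -1. These differ, so the equilibrium is in mixed strategies.
Let Bob play A with probability q. Alice is indifferent when −6q + 5(1−q) = −q − 5(1−q), giving q = 2/3.

2/3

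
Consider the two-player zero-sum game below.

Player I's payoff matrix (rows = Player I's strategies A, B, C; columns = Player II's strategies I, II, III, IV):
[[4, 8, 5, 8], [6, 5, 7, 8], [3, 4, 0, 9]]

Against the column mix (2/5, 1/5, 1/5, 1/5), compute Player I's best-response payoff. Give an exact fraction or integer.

A: (4)·(2/5) + (8)·(1/5) + (5)·(1/5) + (8)·(1/5) = 29/5.
B: (6)·(2/5) + (5)·(1/5) + (7)·(1/5) + (8)·(1/5) = 32/5.
C: (3)·(2/5) + (4)·(1/5) + (0)·(1/5) + (9)·(1/5) = 19/5.
The best pure response is B with expected payoff 32/5.

32/5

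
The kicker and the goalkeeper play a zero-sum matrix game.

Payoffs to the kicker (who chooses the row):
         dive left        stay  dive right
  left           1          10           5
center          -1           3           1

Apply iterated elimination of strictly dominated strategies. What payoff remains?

Row center is strictly dominated by row left (1>-1, 10>3, 5>1); eliminate center.
Column stay is strictly dominated by dive left for the goalkeeper (1<10); eliminate stay.
Column dive right is strictly dominated by dive left for the goalkeeper (1<5); eliminate dive right.
Only (left, dive left) remains, with payoff 1.

1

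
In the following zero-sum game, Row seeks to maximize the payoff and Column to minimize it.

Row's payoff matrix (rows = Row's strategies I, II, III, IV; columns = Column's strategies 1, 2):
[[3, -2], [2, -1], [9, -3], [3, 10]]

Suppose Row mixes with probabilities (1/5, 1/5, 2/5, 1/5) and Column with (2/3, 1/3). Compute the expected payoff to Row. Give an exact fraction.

Against (2/3, 1/3), each row's expected payoff is I: 4/3; II: 1; III: 5; IV: 16/3.
Taking the (1/5, 1/5, 2/5, 1/5)-weighted average: (1/5)·(4/3) + (1/5)·(1) + (2/5)·(5) + (1/5)·(16/3) = 53/15.

53/15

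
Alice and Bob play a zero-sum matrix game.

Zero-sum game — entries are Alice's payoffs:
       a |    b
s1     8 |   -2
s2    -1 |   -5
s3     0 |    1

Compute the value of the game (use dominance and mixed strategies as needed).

Row s2 is strictly dominated by row s3, so Alice never plays it.
The remaining 2×2 game on (s1, s3) × (a, b) has no saddle point. Let Alice play s1 with probability p; indifference gives 8p = −2p + (1−p), so p = 1/11.
Similarly Bob's optimal q on a is 3/11, and the value is 8·(3/11) + (-2)·(8/11) = 8/11.

8/11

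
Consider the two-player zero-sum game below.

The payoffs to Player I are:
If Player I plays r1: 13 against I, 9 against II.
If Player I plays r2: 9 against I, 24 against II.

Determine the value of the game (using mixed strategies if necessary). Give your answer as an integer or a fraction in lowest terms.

231/19

Row minima are 9 and 9, so Player I's maximin is 9; column maxima are 13 and 24, so Player II's minimax is 13. These differ, so the equilibrium is in mixed strategies.
Let Player I play r1 with probability p. Player II is indifferent when 13p + 9(1−p) = 9p + 24(1−p), giving p = 15/19.
Let Player II play I with probability q. Player I is indifferent when 13q + 9(1−q) = 9q + 24(1−q), giving q = 15/19.
The value is 13·(15/19) + (9)·(4/19) = 231/19.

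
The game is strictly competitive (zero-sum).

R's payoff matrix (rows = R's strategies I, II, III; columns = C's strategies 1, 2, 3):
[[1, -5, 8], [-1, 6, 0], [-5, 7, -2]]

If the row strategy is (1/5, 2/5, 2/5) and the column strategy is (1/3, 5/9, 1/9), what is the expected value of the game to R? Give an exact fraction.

Against (1/3, 5/9, 1/9), each row's expected payoff is I: -14/9; II: 3; III: 2.
Taking the (1/5, 2/5, 2/5)-weighted average: (1/5)·(-14/9) + (2/5)·(3) + (2/5)·(2) = 76/45.

76/45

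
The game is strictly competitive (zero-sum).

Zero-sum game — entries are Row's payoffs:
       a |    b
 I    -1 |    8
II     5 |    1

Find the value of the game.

41/13

Row minima are -1 and 1, so Row's maximin is 1; column maxima are 5 and 8, so Column's minimax is 5. These differ, so the equilibrium is in mixed strategies.
Let Row play I with probability p. Column is indifferent when −p + 5(1−p) = 8p + (1−p), giving p = 4/13.
Let Column play a with probability q. Row is indifferent when −q + 8(1−q) = 5q + (1−q), giving q = 7/13.
The value is -1·(7/13) + (8)·(6/13) = 41/13.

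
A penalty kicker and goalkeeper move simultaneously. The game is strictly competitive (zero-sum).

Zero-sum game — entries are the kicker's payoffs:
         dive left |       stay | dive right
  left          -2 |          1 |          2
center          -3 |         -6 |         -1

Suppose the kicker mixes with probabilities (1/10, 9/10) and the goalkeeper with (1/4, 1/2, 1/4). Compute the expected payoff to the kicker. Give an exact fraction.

Against (1/4, 1/2, 1/4), each row's expected payoff is left: 1/2; center: -4.
Taking the (1/10, 9/10)-weighted average: (1/10)·(1/2) + (9/10)·(-4) = -71/20.

-71/20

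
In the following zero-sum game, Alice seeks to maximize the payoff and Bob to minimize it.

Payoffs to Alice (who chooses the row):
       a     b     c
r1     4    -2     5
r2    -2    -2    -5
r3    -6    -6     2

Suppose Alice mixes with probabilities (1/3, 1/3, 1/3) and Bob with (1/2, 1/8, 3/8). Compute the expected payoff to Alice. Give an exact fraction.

-5/6

Against (1/2, 1/8, 3/8), each row's expected payoff is r1: 29/8; r2: -25/8; r3: -3.
Taking the (1/3, 1/3, 1/3)-weighted average: (1/3)·(29/8) + (1/3)·(-25/8) + (1/3)·(-3) = -5/6.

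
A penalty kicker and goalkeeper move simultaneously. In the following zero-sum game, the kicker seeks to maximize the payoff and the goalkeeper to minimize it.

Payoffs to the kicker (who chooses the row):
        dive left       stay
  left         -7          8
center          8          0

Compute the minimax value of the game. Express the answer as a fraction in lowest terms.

Row minima are -7 and 0, so the kicker's maximin is 0; column maxima are 8 and 8, so the goalkeeper's minimax is 8. These differ, so the equilibrium is in mixed strategies.
Let the kicker play left with probability p. The goalkeeper is indifferent when −7p + 8(1−p) = 8p, giving p = 8/23.
Let the goalkeeper play dive left with probability q. The kicker is indifferent when −7q + 8(1−q) = 8q, giving q = 8/23.
The value is -7·(8/23) + (8)·(15/23) = 64/23.

64/23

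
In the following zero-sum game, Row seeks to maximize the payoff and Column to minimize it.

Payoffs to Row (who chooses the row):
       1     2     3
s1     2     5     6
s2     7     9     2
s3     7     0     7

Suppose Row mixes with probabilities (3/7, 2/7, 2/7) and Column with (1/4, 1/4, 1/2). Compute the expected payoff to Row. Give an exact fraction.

Against (1/4, 1/4, 1/2), each row's expected payoff is s1: 19/4; s2: 5; s3: 21/4.
Taking the (3/7, 2/7, 2/7)-weighted average: (3/7)·(19/4) + (2/7)·(5) + (2/7)·(21/4) = 139/28.

139/28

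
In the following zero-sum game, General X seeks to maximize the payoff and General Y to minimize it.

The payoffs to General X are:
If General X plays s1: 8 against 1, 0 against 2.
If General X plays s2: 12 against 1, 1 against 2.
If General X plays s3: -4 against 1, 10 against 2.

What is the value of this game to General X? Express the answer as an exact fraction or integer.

Row s1 is strictly dominated by row s2, so General X never plays it.
The remaining 2×2 game on (s2, s3) × (1, 2) has no saddle point. Let General X play s2 with probability p; indifference gives 12p − 4(1−p) = p + 10(1−p), so p = 14/25.
Similarly General Y's optimal q on 1 is 9/25, and the value is 12·(9/25) + (1)·(16/25) = 124/25.

124/25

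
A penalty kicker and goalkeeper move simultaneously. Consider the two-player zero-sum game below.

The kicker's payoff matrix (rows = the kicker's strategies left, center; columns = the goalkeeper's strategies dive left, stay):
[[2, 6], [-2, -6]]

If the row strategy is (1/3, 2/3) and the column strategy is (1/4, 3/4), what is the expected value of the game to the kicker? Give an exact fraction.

-5/3

Against (1/4, 3/4), each row's expected payoff is left: 5; center: -5.
Taking the (1/3, 2/3)-weighted average: (1/3)·(5) + (2/3)·(-5) = -5/3.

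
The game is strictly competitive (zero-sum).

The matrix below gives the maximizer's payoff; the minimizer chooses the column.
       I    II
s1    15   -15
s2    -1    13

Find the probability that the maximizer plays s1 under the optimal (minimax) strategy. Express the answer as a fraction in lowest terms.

Row minima are -15 and -1, so the maximizer's maximin is -1; column maxima are 15 and 13, so the minimizer's minimax is 13. These differ, so the equilibrium is in mixed strategies.
Let the maximizer play s1 with probability p. The minimizer is indifferent when 15p − (1−p) = −15p + 13(1−p), giving p = 7/22.

7/22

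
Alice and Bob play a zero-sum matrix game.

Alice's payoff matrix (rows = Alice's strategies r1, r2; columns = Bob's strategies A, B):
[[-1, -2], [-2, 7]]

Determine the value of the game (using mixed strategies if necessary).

-11/10

Row minima are -2 and -2, so Alice's maximin is -2; column maxima are -1 and 7, so Bob's minimax is -1. These differ, so the equilibrium is in mixed strategies.
Let Alice play r1 with probability p. Bob is indifferent when −p − 2(1−p) = −2p + 7(1−p), giving p = 9/10.
Let Bob play A with probability q. Alice is indifferent when −q − 2(1−q) = −2q + 7(1−q), giving q = 9/10.
The value is -1·(9/10) + (-2)·(1/10) = -11/10.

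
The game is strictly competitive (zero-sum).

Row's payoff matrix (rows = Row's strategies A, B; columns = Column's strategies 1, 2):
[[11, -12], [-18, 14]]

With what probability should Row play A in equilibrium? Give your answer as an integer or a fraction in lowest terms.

Row minima are -12 and -18, so Row's maximin is -12; column maxima are 11 and 14, so Column's minimax is 11. These differ, so the equilibrium is in mixed strategies.
Let Row play A with probability p. Column is indifferent when 11p − 18(1−p) = −12p + 14(1−p), giving p = 32/55.

32/55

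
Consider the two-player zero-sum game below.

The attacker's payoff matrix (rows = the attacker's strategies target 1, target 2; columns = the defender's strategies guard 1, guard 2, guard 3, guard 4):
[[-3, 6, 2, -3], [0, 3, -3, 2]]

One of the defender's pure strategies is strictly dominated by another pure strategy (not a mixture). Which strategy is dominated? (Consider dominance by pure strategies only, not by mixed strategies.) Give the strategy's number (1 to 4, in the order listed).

The defender prefers columns that give the attacker less. Compare guard 2 with guard 1: -3 < 6, 0 < 3.
So guard 1 strictly dominates guard 2 for the defender; guard 2 is strictly dominated.

2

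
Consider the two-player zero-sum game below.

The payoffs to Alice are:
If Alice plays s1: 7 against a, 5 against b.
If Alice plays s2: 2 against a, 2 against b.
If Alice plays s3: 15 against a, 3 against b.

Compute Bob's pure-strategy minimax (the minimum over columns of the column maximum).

The worst case (largest entry) in each column is a: 15, b: 5.
The best (smallest) of these is 5.

5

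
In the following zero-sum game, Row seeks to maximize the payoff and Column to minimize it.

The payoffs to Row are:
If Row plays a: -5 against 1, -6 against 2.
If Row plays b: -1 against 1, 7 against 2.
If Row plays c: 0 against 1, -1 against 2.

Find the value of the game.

Row a is strictly dominated by row c, so Row never plays it.
The remaining 2×2 game on (b, c) × (1, 2) has no saddle point. Let Row play b with probability p; indifference gives −p = 7p − (1−p), so p = 1/9.
Similarly Column's optimal q on 1 is 8/9, and the value is -1·(8/9) + (7)·(1/9) = -1/9.

-1/9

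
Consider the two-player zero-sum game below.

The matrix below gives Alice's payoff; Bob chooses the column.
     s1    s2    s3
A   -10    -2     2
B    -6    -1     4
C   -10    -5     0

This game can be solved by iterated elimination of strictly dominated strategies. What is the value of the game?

Column s2 is strictly dominated by s1 for Bob (-10<-2, -6<-1, -10<-5); eliminate s2.
Row C is strictly dominated by row B (-6>-10, 4>0); eliminate C.
Column s3 is strictly dominated by s1 for Bob (-10<2, -6<4); eliminate s3.
Row A is strictly dominated by row B (-6>-10); eliminate A.
Only (B, s1) remains, with payoff -6.

-6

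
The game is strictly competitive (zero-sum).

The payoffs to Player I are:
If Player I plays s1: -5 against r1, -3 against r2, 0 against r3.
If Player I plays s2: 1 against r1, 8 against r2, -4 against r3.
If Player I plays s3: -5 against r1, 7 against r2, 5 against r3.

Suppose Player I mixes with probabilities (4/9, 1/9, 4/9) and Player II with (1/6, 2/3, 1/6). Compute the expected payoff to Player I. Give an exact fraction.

73/54

Against (1/6, 2/3, 1/6), each row's expected payoff is s1: -17/6; s2: 29/6; s3: 14/3.
Taking the (4/9, 1/9, 4/9)-weighted average: (4/9)·(-17/6) + (1/9)·(29/6) + (4/9)·(14/3) = 73/54.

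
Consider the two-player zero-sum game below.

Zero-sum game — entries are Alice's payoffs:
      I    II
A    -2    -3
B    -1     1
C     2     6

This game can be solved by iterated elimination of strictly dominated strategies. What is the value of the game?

2

Row A is strictly dominated by row B (-1>-2, 1>-3); eliminate A.
Row B is strictly dominated by row C (2>-1, 6>1); eliminate B.
Column II is strictly dominated by I for Bob (2<6); eliminate II.
Only (C, I) remains, with payoff 2.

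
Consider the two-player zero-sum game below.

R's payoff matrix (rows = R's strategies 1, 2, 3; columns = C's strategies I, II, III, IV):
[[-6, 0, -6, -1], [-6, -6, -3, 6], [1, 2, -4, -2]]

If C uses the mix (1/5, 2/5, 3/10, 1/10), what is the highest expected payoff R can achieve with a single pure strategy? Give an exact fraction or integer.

-2/5

1: (-6)·(1/5) + (0)·(2/5) + (-6)·(3/10) + (-1)·(1/10) = -31/10.
2: (-6)·(1/5) + (-6)·(2/5) + (-3)·(3/10) + (6)·(1/10) = -39/10.
3: (1)·(1/5) + (2)·(2/5) + (-4)·(3/10) + (-2)·(1/10) = -2/5.
The best pure response is 3 with expected payoff -2/5.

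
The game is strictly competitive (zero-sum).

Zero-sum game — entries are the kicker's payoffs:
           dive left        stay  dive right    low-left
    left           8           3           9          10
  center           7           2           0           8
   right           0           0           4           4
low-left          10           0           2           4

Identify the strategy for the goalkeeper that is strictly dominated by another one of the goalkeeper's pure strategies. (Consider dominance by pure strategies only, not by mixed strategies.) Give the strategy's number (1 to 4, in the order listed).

4

The goalkeeper prefers columns that give the kicker less. Compare low-left with stay: 3 < 10, 2 < 8, 0 < 4, 0 < 4.
So stay strictly dominates low-left for the goalkeeper; low-left is strictly dominated.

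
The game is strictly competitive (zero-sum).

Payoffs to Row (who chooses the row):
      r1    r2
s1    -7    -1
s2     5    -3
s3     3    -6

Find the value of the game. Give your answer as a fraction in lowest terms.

Row s3 is strictly dominated by row s2, so Row never plays it.
The remaining 2×2 game on (s1, s2) × (r1, r2) has no saddle point. Let Row play s1 with probability p; indifference gives −7p + 5(1−p) = −p − 3(1−p), so p = 4/7.
Similarly Column's optimal q on r1 is 1/7, and the value is -7·(1/7) + (-1)·(6/7) = -13/7.

-13/7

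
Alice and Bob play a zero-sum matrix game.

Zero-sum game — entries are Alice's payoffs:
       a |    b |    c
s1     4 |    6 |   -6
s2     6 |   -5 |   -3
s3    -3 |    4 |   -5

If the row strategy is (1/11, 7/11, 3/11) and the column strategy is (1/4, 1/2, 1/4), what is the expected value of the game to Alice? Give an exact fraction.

Against (1/4, 1/2, 1/4), each row's expected payoff is s1: 5/2; s2: -7/4; s3: 0.
Taking the (1/11, 7/11, 3/11)-weighted average: (1/11)·(5/2) + (7/11)·(-7/4) + (3/11)·(0) = -39/44.

-39/44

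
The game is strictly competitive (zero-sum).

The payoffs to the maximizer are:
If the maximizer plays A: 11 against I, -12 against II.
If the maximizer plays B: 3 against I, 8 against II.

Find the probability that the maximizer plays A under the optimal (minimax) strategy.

5/28

Row minima are -12 and 3, so the maximizer's maximin is 3; column maxima are 11 and 8, so the minimizer's minimax is 8. These differ, so the equilibrium is in mixed strategies.
Let the maximizer play A with probability p. The minimizer is indifferent when 11p + 3(1−p) = −12p + 8(1−p), giving p = 5/28.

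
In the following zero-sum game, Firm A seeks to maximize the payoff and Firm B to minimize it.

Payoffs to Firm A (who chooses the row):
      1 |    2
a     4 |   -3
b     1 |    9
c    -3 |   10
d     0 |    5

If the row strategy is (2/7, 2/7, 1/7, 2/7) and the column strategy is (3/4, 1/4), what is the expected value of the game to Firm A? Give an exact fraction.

53/28

Against (3/4, 1/4), each row's expected payoff is a: 9/4; b: 3; c: 1/4; d: 5/4.
Taking the (2/7, 2/7, 1/7, 2/7)-weighted average: (2/7)·(9/4) + (2/7)·(3) + (1/7)·(1/4) + (2/7)·(5/4) = 53/28.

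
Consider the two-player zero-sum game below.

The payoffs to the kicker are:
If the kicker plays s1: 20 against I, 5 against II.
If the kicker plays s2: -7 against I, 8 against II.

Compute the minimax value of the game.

13/2

Row minima are 5 and -7, so the kicker's maximin is 5; column maxima are 20 and 8, so the goalkeeper's minimax is 8. These differ, so the equilibrium is in mixed strategies.
Let the kicker play s1 with probability p. The goalkeeper is indifferent when 20p − 7(1−p) = 5p + 8(1−p), giving p = 1/2.
Let the goalkeeper play I with probability q. The kicker is indifferent when 20q + 5(1−q) = −7q + 8(1−q), giving q = 1/10.
The value is 20·(1/10) + (5)·(9/10) = 13/2.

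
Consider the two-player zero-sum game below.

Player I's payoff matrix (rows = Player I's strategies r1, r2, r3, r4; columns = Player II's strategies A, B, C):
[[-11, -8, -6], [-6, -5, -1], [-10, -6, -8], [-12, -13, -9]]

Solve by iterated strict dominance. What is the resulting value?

-6

Row r1 is strictly dominated by row r2 (-6>-11, -5>-8, -1>-6); eliminate r1.
Column C is strictly dominated by A for Player II (-6<-1, -10<-8, -12<-9); eliminate C.
Row r4 is strictly dominated by row r2 (-6>-12, -5>-13); eliminate r4.
Row r3 is strictly dominated by row r2 (-6>-10, -5>-6); eliminate r3.
Column B is strictly dominated by A for Player II (-6<-5); eliminate B.
Only (r2, A) remains, with payoff -6.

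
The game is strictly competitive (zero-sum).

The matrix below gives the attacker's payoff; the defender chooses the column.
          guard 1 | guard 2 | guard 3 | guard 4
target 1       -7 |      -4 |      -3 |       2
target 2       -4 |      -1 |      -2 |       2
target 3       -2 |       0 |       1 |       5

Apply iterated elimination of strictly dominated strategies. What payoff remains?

Column guard 2 is strictly dominated by guard 1 for the defender (-7<-4, -4<-1, -2<0); eliminate guard 2.
Row target 1 is strictly dominated by row target 3 (-2>-7, 1>-3, 5>2); eliminate target 1.
Row target 2 is strictly dominated by row target 3 (-2>-4, 1>-2, 5>2); eliminate target 2.
Column guard 3 is strictly dominated by guard 1 for the defender (-2<1); eliminate guard 3.
Column guard 4 is strictly dominated by guard 1 for the defender (-2<5); eliminate guard 4.
Only (target 3, guard 1) remains, with payoff -2.

-2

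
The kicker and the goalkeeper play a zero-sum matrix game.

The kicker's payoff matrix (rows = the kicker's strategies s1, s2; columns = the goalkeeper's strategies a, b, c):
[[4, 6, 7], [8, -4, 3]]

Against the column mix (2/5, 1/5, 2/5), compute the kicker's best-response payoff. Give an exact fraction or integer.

s1: (4)·(2/5) + (6)·(1/5) + (7)·(2/5) = 28/5.
s2: (8)·(2/5) + (-4)·(1/5) + (3)·(2/5) = 18/5.
The best pure response is s1 with expected payoff 28/5.

28/5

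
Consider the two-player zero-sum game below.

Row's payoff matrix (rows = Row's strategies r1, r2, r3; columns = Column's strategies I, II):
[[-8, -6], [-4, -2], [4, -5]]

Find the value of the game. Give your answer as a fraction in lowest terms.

Row r1 is strictly dominated by row r2, so Row never plays it.
The remaining 2×2 game on (r2, r3) × (I, II) has no saddle point. Let Row play r2 with probability p; indifference gives −4p + 4(1−p) = −2p − 5(1−p), so p = 9/11.
Similarly Column's optimal q on I is 3/11, and the value is -4·(3/11) + (-2)·(8/11) = -28/11.

-28/11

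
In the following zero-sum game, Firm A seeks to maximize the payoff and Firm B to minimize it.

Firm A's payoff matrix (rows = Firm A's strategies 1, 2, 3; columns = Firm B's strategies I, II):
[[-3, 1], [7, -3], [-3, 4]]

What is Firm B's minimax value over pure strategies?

4

The worst case (largest entry) in each column is I: 7, II: 4.
The best (smallest) of these is 4.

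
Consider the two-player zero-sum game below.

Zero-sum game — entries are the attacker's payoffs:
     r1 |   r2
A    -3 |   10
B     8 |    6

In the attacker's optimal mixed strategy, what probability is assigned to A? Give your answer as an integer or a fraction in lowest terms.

Row minima are -3 and 6, so the attacker's maximin is 6; column maxima are 8 and 10, so the defender's minimax is 8. These differ, so the equilibrium is in mixed strategies.
Let the attacker play A with probability p. The defender is indifferent when −3p + 8(1−p) = 10p + 6(1−p), giving p = 2/15.

2/15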